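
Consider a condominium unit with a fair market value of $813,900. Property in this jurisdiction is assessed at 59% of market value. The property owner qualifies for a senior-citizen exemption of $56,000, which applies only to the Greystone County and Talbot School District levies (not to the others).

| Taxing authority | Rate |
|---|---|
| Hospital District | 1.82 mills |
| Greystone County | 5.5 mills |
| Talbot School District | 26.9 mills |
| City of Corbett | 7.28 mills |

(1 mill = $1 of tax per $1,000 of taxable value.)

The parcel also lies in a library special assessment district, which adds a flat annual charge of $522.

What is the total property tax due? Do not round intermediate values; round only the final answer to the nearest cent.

$18,635.94

Assessed value = $813,900 × 0.59 = $480,201
Hospital District: $480,201 × 0.00182 = $873.96582
Greystone County: ($480,201 − $56,000) × 0.0055 = $424,201 × 0.0055 = $2,333.1055
Talbot School District: ($480,201 − $56,000) × 0.0269 = $424,201 × 0.0269 = $11,411.0069
City of Corbett: $480,201 × 0.00728 = $3,495.86328
Levies subtotal = $18,113.9415
Total = $18,113.9415 + $522 = $18,635.9415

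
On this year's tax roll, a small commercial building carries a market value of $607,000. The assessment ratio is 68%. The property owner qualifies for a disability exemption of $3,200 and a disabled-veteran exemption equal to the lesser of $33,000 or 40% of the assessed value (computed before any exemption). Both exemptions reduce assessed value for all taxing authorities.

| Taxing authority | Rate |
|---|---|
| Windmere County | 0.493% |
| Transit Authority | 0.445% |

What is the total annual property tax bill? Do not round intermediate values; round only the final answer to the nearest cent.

Assessed value = $607,000 × 0.68 = $412,760
Disabled-veteran exemption = min($33,000, 40% × $412,760) = min($33,000, $165,104) = $33,000 (dollar cap binds)
Taxable value = $412,760 − $3,200 − $33,000 = $376,560
Windmere County: $376,560 × 0.00493 = $1,856.4408
Transit Authority: $376,560 × 0.00445 = $1,675.692
Total = $3,532.1328

$3,532.13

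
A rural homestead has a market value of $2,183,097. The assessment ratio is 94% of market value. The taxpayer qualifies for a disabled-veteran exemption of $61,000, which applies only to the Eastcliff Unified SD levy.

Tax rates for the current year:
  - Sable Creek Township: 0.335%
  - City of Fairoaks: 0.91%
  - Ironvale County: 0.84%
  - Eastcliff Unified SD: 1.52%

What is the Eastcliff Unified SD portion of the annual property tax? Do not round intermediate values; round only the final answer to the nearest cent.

Assessed value = $2,183,097 × 0.94 = $2,052,111.18
Eastcliff Unified SD taxable value = $2,052,111.18 − $61,000 = $1,991,111.18
Eastcliff Unified SD levy = $1,991,111.18 × 0.0152 = $30,264.889936

$30,264.89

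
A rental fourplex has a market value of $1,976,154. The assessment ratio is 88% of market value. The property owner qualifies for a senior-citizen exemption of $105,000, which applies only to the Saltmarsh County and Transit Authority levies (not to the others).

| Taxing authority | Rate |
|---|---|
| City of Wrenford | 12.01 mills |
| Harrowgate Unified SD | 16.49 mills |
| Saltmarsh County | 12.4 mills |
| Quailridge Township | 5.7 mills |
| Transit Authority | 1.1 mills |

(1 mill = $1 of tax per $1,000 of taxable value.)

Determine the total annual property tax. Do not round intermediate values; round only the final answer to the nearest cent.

$81,533.54

Assessed value = $1,976,154 × 0.88 = $1,739,015.52
City of Wrenford: $1,739,015.52 × 0.01201 = $20,885.5763952
Harrowgate Unified SD: $1,739,015.52 × 0.01649 = $28,676.3659248
Saltmarsh County: ($1,739,015.52 − $105,000) × 0.0124 = $1,634,015.52 × 0.0124 = $20,261.792448
Quailridge Township: $1,739,015.52 × 0.0057 = $9,912.388464
Transit Authority: ($1,739,015.52 − $105,000) × 0.0011 = $1,634,015.52 × 0.0011 = $1,797.417072
Total = $81,533.540304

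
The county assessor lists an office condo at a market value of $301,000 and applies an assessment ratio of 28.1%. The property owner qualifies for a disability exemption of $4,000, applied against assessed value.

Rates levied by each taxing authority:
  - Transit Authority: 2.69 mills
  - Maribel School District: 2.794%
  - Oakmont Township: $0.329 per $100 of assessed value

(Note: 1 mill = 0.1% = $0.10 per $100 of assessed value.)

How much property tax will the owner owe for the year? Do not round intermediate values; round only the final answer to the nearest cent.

$2,733.31

Assessed value = $301,000 × 0.281 = $84,581
Taxable value = $84,581 − $4,000 = $80,581
Transit Authority: $80,581 × 0.00269 = $216.76289
Maribel School District: $80,581 × 0.02794 = $2,251.43314
Oakmont Township: $80,581 × 0.00329 = $265.11149
Total = $2,733.30752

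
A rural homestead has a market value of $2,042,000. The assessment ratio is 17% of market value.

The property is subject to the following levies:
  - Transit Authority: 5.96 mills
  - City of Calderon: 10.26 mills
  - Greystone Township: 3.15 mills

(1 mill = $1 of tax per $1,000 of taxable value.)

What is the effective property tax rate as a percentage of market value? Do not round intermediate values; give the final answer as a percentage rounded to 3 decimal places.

0.329%

Assessed value = $2,042,000 × 0.17 = $347,140
Transit Authority: $347,140 × 0.00596 = $2,068.9544
City of Calderon: $347,140 × 0.01026 = $3,561.6564
Greystone Township: $347,140 × 0.00315 = $1,093.491
Total tax = $6,724.1018
Effective rate = $6,724.1018 ÷ $2,042,000 = 0.329% of market value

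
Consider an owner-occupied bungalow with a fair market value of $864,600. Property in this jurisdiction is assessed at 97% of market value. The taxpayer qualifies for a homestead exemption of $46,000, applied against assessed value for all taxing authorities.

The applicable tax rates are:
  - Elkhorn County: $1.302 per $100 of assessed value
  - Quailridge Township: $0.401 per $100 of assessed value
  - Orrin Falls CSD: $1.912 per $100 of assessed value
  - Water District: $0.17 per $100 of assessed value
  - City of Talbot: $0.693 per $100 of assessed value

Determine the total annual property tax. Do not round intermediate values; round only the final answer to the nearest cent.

Assessed value = $864,600 × 0.97 = $838,662
Taxable value = $838,662 − $46,000 = $792,662
Elkhorn County: $792,662 × 0.01302 = $10,320.45924
Quailridge Township: $792,662 × 0.00401 = $3,178.57462
Orrin Falls CSD: $792,662 × 0.01912 = $15,155.69744
Water District: $792,662 × 0.0017 = $1,347.5254
City of Talbot: $792,662 × 0.00693 = $5,493.14766
Total = $10,320.45924 + $3,178.57462 + $15,155.69744 + $1,347.5254 + $5,493.14766 = $35,495.40436

$35,495.40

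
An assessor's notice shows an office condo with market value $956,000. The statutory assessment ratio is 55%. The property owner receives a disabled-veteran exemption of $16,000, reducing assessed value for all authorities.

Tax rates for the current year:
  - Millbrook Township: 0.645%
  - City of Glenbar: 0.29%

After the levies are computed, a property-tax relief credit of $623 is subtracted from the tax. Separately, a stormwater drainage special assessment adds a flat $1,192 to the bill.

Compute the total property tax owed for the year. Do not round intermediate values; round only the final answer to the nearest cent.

Assessed value = $956,000 × 0.55 = $525,800
Taxable value = $525,800 − $16,000 = $509,800
Millbrook Township: $509,800 × 0.00645 = $3,288.21
City of Glenbar: $509,800 × 0.0029 = $1,478.42
Levies subtotal = $4,766.63
After credit = $4,766.63 − $623 = $4,143.63
Total = $4,143.63 + $1,192 = $5,335.63

$5,335.63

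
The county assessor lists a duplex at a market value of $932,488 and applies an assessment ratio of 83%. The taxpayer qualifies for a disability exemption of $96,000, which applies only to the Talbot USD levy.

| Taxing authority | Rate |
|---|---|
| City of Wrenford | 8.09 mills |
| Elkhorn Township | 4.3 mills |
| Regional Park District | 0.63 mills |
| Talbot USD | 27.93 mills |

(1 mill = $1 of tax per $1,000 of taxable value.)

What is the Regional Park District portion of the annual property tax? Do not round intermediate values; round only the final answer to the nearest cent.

Assessed value = $932,488 × 0.83 = $773,965.04
Regional Park District taxable value = $773,965.04 (exemption does not apply)
Regional Park District levy = $773,965.04 × 0.00063 = $487.5979752

$487.60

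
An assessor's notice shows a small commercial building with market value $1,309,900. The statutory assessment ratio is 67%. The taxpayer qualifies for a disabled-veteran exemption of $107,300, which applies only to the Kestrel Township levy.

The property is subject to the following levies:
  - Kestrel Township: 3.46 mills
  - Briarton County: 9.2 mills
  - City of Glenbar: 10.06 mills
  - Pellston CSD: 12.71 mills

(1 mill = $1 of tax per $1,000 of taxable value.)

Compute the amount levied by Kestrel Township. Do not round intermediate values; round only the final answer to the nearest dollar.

$2,665

Assessed value = $1,309,900 × 0.67 = $877,633
Kestrel Township taxable value = $877,633 − $107,300 = $770,333
Kestrel Township levy = $770,333 × 0.00346 = $2,665.35218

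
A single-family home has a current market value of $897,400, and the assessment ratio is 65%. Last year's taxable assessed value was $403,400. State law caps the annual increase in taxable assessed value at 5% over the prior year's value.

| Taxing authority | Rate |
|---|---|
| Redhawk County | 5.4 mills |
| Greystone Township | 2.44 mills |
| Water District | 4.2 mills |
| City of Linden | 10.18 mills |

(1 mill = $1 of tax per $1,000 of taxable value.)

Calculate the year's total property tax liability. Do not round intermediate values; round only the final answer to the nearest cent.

$9,411.73

Uncapped assessed value = $897,400 × 0.65 = $583,310
Cap limit = $403,400 × 1.05 = $423,570
Taxable assessed value = min($583,310, $423,570) = $423,570 (cap binds)
Redhawk County: $423,570 × 0.0054 = $2,287.278
Greystone Township: $423,570 × 0.00244 = $1,033.5108
Water District: $423,570 × 0.0042 = $1,778.994
City of Linden: $423,570 × 0.01018 = $4,311.9426
Total = $9,411.7254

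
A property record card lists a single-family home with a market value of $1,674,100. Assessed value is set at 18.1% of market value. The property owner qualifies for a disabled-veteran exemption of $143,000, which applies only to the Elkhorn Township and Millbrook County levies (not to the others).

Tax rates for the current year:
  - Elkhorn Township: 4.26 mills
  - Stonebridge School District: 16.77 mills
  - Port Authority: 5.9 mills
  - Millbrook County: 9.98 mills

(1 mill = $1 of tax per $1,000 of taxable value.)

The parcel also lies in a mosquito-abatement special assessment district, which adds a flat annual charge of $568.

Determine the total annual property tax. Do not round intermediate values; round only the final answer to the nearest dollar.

Assessed value = $1,674,100 × 0.181 = $303,012.1
Elkhorn Township: ($303,012.1 − $143,000) × 0.00426 = $160,012.1 × 0.00426 = $681.651546
Stonebridge School District: $303,012.1 × 0.01677 = $5,081.512917
Port Authority: $303,012.1 × 0.0059 = $1,787.77139
Millbrook County: ($303,012.1 − $143,000) × 0.00998 = $160,012.1 × 0.00998 = $1,596.920758
Levies subtotal = $9,147.856611
Total = $9,147.856611 + $568 = $9,715.856611

$9,716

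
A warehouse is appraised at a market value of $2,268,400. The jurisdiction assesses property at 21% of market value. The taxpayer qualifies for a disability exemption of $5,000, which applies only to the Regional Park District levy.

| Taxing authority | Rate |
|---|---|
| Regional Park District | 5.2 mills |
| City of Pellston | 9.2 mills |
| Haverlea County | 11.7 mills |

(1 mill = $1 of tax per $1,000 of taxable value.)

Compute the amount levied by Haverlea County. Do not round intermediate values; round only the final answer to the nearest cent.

Assessed value = $2,268,400 × 0.21 = $476,364
Haverlea County taxable value = $476,364 (exemption does not apply)
Haverlea County levy = $476,364 × 0.0117 = $5,573.4588

$5,573.46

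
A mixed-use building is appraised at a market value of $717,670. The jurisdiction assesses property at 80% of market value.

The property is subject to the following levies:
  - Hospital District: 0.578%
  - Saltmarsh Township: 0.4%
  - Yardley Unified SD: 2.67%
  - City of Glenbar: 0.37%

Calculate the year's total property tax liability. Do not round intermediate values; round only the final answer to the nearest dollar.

Assessed value = $717,670 × 0.8 = $574,136
Hospital District: $574,136 × 0.00578 = $3,318.50608
Saltmarsh Township: $574,136 × 0.004 = $2,296.544
Yardley Unified SD: $574,136 × 0.0267 = $15,329.4312
City of Glenbar: $574,136 × 0.0037 = $2,124.3032
Total = $3,318.50608 + $2,296.544 + $15,329.4312 + $2,124.3032 = $23,068.78448

$23,069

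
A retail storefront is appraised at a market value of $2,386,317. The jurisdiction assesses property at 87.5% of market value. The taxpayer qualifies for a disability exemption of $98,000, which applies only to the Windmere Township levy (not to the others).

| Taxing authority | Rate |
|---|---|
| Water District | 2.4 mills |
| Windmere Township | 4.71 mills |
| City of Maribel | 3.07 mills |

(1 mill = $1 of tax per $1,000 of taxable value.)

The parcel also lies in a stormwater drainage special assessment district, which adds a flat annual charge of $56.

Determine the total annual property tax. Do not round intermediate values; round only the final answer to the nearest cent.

$20,850.54

Assessed value = $2,386,317 × 0.875 = $2,088,027.375
Water District: $2,088,027.375 × 0.0024 = $5,011.2657
Windmere Township: ($2,088,027.375 − $98,000) × 0.00471 = $1,990,027.375 × 0.00471 = $9,373.02893625
City of Maribel: $2,088,027.375 × 0.00307 = $6,410.24404125
Levies subtotal = $20,794.5386775
Total = $20,794.5386775 + $56 = $20,850.5386775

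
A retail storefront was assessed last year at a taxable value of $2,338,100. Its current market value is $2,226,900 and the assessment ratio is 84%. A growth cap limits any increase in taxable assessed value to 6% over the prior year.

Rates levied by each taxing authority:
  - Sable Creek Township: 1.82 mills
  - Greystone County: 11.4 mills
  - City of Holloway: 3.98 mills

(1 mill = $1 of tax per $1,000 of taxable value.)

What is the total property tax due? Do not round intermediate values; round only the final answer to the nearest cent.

$32,174.25

Uncapped assessed value = $2,226,900 × 0.84 = $1,870,596
Cap limit = $2,338,100 × 1.06 = $2,478,386
Taxable assessed value = min($1,870,596, $2,478,386) = $1,870,596 (cap does not bind)
Sable Creek Township: $1,870,596 × 0.00182 = $3,404.48472
Greystone County: $1,870,596 × 0.0114 = $21,324.7944
City of Holloway: $1,870,596 × 0.00398 = $7,444.97208
Total = $32,174.2512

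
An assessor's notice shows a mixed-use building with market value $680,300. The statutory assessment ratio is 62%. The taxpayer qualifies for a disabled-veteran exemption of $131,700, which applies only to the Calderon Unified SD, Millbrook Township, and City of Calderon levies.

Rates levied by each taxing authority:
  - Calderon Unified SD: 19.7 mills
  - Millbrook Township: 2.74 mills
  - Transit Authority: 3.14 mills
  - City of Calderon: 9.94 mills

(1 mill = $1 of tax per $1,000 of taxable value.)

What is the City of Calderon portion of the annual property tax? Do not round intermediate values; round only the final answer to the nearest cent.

$2,883.45

Assessed value = $680,300 × 0.62 = $421,786
City of Calderon taxable value = $421,786 − $131,700 = $290,086
City of Calderon levy = $290,086 × 0.00994 = $2,883.45484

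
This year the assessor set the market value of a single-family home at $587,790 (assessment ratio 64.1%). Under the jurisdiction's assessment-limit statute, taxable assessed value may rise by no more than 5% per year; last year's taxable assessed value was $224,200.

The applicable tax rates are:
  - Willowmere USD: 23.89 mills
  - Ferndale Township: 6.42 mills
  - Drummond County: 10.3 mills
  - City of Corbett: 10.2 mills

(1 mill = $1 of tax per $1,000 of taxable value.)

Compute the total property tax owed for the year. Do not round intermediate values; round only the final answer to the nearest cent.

Uncapped assessed value = $587,790 × 0.641 = $376,773.39
Cap limit = $224,200 × 1.05 = $235,410
Taxable assessed value = min($376,773.39, $235,410) = $235,410 (cap binds)
Willowmere USD: $235,410 × 0.02389 = $5,623.9449
Ferndale Township: $235,410 × 0.00642 = $1,511.3322
Drummond County: $235,410 × 0.0103 = $2,424.723
City of Corbett: $235,410 × 0.0102 = $2,401.182
Total = $11,961.1821

$11,961.18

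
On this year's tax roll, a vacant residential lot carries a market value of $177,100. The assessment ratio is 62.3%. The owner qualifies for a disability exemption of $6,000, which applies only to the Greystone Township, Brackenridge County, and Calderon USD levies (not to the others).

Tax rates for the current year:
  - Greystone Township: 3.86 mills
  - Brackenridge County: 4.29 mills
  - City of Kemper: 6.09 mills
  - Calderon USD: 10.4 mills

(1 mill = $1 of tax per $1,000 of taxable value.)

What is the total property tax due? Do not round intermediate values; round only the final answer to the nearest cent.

$2,607.31

Assessed value = $177,100 × 0.623 = $110,333.3
Greystone Township: ($110,333.3 − $6,000) × 0.00386 = $104,333.3 × 0.00386 = $402.726538
Brackenridge County: ($110,333.3 − $6,000) × 0.00429 = $104,333.3 × 0.00429 = $447.589857
City of Kemper: $110,333.3 × 0.00609 = $671.929797
Calderon USD: ($110,333.3 − $6,000) × 0.0104 = $104,333.3 × 0.0104 = $1,085.06632
Total = $2,607.312512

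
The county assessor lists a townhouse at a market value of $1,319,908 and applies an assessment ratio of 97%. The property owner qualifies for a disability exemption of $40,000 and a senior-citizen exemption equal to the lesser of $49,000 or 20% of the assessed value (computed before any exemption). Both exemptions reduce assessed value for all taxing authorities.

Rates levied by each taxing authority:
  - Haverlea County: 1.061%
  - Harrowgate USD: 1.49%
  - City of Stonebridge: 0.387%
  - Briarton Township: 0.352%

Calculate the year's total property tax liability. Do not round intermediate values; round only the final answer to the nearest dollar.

$39,194

Assessed value = $1,319,908 × 0.97 = $1,280,310.76
Senior-citizen exemption = min($49,000, 20% × $1,280,310.76) = min($49,000, $256,062.152) = $49,000 (dollar cap binds)
Taxable value = $1,280,310.76 − $40,000 − $49,000 = $1,191,310.76
Haverlea County: $1,191,310.76 × 0.01061 = $12,639.8071636
Harrowgate USD: $1,191,310.76 × 0.0149 = $17,750.530324
City of Stonebridge: $1,191,310.76 × 0.00387 = $4,610.3726412
Briarton Township: $1,191,310.76 × 0.00352 = $4,193.4138752
Total = $39,194.124004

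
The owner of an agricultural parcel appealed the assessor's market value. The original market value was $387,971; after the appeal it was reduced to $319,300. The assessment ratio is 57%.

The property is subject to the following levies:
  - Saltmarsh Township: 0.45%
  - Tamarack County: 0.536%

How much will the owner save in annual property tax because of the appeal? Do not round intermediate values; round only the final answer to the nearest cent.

$385.94

Old assessed value = $387,971 × 0.57 = $221,143.47
New assessed value = $319,300 × 0.57 = $182,001
Combined rate = 0.0045 + 0.00536 = 0.00986
Old tax = $221,143.47 × 0.00986 = $2,180.4746142
New tax = $182,001 × 0.00986 = $1,794.52986
Reduction = $2,180.4746142 − $1,794.52986 = $385.9447542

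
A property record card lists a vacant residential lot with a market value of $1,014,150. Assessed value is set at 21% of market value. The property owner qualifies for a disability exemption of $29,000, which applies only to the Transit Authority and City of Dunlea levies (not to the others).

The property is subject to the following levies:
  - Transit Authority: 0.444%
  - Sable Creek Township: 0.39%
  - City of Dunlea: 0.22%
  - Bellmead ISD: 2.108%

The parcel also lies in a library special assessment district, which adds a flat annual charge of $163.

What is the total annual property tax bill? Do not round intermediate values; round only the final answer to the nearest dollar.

Assessed value = $1,014,150 × 0.21 = $212,971.5
Transit Authority: ($212,971.5 − $29,000) × 0.00444 = $183,971.5 × 0.00444 = $816.83346
Sable Creek Township: $212,971.5 × 0.0039 = $830.58885
City of Dunlea: ($212,971.5 − $29,000) × 0.0022 = $183,971.5 × 0.0022 = $404.7373
Bellmead ISD: $212,971.5 × 0.02108 = $4,489.43922
Levies subtotal = $6,541.59883
Total = $6,541.59883 + $163 = $6,704.59883

$6,705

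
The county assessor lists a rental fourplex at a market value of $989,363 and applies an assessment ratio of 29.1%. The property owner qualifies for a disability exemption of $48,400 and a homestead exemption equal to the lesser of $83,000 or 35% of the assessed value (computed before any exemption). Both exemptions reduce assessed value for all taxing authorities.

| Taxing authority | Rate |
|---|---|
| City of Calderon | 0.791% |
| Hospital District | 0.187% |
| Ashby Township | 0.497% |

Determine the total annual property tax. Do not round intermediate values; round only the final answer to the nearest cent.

$2,308.44

Assessed value = $989,363 × 0.291 = $287,904.633
Homestead exemption = min($83,000, 35% × $287,904.633) = min($83,000, $100,766.62155) = $83,000 (dollar cap binds)
Taxable value = $287,904.633 − $48,400 − $83,000 = $156,504.633
City of Calderon: $156,504.633 × 0.00791 = $1,237.95164703
Hospital District: $156,504.633 × 0.00187 = $292.66366371
Ashby Township: $156,504.633 × 0.00497 = $777.82802601
Total = $2,308.44333675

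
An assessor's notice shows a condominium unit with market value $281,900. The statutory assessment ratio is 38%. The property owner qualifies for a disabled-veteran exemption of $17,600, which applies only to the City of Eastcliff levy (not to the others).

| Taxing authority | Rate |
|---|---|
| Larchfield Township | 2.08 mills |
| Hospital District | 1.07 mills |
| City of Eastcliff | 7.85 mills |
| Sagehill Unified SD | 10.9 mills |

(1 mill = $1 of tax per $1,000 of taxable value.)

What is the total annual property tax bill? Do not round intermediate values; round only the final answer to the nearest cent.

Assessed value = $281,900 × 0.38 = $107,122
Larchfield Township: $107,122 × 0.00208 = $222.81376
Hospital District: $107,122 × 0.00107 = $114.62054
City of Eastcliff: ($107,122 − $17,600) × 0.00785 = $89,522 × 0.00785 = $702.7477
Sagehill Unified SD: $107,122 × 0.0109 = $1,167.6298
Total = $2,207.8118

$2,207.81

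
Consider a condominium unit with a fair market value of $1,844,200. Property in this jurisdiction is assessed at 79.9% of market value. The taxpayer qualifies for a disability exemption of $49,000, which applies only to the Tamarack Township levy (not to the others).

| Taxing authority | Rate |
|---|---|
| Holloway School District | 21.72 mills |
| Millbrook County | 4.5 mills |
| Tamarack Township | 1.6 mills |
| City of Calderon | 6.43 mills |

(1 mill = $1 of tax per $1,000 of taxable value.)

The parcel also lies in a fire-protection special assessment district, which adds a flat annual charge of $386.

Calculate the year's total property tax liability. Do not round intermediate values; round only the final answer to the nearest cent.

Assessed value = $1,844,200 × 0.799 = $1,473,515.8
Holloway School District: $1,473,515.8 × 0.02172 = $32,004.763176
Millbrook County: $1,473,515.8 × 0.0045 = $6,630.8211
Tamarack Township: ($1,473,515.8 − $49,000) × 0.0016 = $1,424,515.8 × 0.0016 = $2,279.22528
City of Calderon: $1,473,515.8 × 0.00643 = $9,474.706594
Levies subtotal = $50,389.51615
Total = $50,389.51615 + $386 = $50,775.51615

$50,775.52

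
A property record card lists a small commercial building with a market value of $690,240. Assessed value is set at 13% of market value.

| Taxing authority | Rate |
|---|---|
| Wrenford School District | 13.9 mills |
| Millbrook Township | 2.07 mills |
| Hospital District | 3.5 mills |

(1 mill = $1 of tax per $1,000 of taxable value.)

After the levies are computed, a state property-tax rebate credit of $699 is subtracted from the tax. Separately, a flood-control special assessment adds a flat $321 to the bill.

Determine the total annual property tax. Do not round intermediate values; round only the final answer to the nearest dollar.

Assessed value = $690,240 × 0.13 = $89,731.2
Wrenford School District: $89,731.2 × 0.0139 = $1,247.26368
Millbrook Township: $89,731.2 × 0.00207 = $185.743584
Hospital District: $89,731.2 × 0.0035 = $314.0592
Levies subtotal = $1,747.066464
After credit = $1,747.066464 − $699 = $1,048.066464
Total = $1,048.066464 + $321 = $1,369.066464

$1,369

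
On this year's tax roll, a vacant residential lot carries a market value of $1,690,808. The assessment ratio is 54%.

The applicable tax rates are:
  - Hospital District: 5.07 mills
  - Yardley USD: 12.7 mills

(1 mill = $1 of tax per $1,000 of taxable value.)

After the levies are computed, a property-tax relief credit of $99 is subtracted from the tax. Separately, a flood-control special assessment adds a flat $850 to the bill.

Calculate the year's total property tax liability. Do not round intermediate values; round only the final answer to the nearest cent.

$16,975.66

Assessed value = $1,690,808 × 0.54 = $913,036.32
Hospital District: $913,036.32 × 0.00507 = $4,629.0941424
Yardley USD: $913,036.32 × 0.0127 = $11,595.561264
Levies subtotal = $16,224.6554064
After credit = $16,224.6554064 − $99 = $16,125.6554064
Total = $16,125.6554064 + $850 = $16,975.6554064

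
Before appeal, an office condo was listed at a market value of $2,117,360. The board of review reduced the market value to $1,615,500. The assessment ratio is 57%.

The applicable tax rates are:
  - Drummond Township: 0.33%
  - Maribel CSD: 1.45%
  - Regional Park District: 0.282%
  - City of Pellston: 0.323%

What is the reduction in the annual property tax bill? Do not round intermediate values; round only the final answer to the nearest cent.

Old assessed value = $2,117,360 × 0.57 = $1,206,895.2
New assessed value = $1,615,500 × 0.57 = $920,835
Combined rate = 0.0033 + 0.0145 + 0.00282 + 0.00323 = 0.02385
Old tax = $1,206,895.2 × 0.02385 = $28,784.45052
New tax = $920,835 × 0.02385 = $21,961.91475
Reduction = $28,784.45052 − $21,961.91475 = $6,822.53577

$6,822.54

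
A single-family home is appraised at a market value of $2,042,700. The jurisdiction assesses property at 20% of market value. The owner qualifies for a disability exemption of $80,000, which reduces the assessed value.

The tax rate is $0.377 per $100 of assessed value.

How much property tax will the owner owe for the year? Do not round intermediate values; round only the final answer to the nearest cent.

$1,238.60

Assessed value = $2,042,700 × 0.2 = $408,540
Taxable value = $408,540 − $80,000 = $328,540
Tax = $328,540 × 0.00377 = $1,238.5958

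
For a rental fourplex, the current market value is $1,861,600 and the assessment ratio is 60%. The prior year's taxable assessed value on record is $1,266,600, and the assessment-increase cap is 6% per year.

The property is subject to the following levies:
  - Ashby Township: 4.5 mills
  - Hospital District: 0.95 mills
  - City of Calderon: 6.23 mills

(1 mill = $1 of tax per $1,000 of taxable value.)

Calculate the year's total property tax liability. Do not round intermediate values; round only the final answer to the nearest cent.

Uncapped assessed value = $1,861,600 × 0.6 = $1,116,960
Cap limit = $1,266,600 × 1.06 = $1,342,596
Taxable assessed value = min($1,116,960, $1,342,596) = $1,116,960 (cap does not bind)
Ashby Township: $1,116,960 × 0.0045 = $5,026.32
Hospital District: $1,116,960 × 0.00095 = $1,061.112
City of Calderon: $1,116,960 × 0.00623 = $6,958.6608
Total = $13,046.0928

$13,046.09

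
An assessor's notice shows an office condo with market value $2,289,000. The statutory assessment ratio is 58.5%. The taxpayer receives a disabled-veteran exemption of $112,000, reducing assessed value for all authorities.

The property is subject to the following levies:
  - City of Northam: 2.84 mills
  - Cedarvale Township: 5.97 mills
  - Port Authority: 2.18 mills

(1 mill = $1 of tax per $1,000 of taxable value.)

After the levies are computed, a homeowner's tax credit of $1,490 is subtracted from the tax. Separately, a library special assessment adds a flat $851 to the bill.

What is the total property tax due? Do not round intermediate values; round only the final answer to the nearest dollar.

Assessed value = $2,289,000 × 0.585 = $1,339,065
Taxable value = $1,339,065 − $112,000 = $1,227,065
City of Northam: $1,227,065 × 0.00284 = $3,484.8646
Cedarvale Township: $1,227,065 × 0.00597 = $7,325.57805
Port Authority: $1,227,065 × 0.00218 = $2,675.0017
Levies subtotal = $13,485.44435
After credit = $13,485.44435 − $1,490 = $11,995.44435
Total = $11,995.44435 + $851 = $12,846.44435

$12,846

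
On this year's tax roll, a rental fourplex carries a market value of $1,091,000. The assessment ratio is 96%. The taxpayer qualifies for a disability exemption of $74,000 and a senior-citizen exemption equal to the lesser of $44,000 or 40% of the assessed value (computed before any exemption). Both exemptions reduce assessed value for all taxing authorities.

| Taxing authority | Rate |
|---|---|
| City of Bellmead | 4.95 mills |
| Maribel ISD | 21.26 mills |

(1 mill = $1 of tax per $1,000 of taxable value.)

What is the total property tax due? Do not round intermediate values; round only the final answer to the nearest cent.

$24,358.53

Assessed value = $1,091,000 × 0.96 = $1,047,360
Senior-citizen exemption = min($44,000, 40% × $1,047,360) = min($44,000, $418,944) = $44,000 (dollar cap binds)
Taxable value = $1,047,360 − $74,000 − $44,000 = $929,360
City of Bellmead: $929,360 × 0.00495 = $4,600.332
Maribel ISD: $929,360 × 0.02126 = $19,758.1936
Total = $24,358.5256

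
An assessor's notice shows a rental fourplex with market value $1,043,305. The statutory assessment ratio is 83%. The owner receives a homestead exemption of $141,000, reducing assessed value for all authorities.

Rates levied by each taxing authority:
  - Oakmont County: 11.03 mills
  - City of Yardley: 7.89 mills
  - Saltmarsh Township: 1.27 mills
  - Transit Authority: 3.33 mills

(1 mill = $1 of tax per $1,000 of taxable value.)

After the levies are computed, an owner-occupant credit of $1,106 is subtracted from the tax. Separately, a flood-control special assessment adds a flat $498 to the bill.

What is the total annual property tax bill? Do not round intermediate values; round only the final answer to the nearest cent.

Assessed value = $1,043,305 × 0.83 = $865,943.15
Taxable value = $865,943.15 − $141,000 = $724,943.15
Oakmont County: $724,943.15 × 0.01103 = $7,996.1229445
City of Yardley: $724,943.15 × 0.00789 = $5,719.8014535
Saltmarsh Township: $724,943.15 × 0.00127 = $920.6778005
Transit Authority: $724,943.15 × 0.00333 = $2,414.0606895
Levies subtotal = $17,050.662888
After credit = $17,050.662888 − $1,106 = $15,944.662888
Total = $15,944.662888 + $498 = $16,442.662888

$16,442.66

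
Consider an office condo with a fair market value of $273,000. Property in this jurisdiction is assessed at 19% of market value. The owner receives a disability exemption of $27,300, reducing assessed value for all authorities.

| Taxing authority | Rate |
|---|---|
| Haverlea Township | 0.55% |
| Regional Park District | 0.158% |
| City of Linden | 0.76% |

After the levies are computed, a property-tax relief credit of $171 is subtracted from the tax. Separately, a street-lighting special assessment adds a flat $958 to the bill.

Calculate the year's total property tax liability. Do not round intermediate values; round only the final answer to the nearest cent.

$1,147.69

Assessed value = $273,000 × 0.19 = $51,870
Taxable value = $51,870 − $27,300 = $24,570
Haverlea Township: $24,570 × 0.0055 = $135.135
Regional Park District: $24,570 × 0.00158 = $38.8206
City of Linden: $24,570 × 0.0076 = $186.732
Levies subtotal = $360.6876
After credit = $360.6876 − $171 = $189.6876
Total = $189.6876 + $958 = $1,147.6876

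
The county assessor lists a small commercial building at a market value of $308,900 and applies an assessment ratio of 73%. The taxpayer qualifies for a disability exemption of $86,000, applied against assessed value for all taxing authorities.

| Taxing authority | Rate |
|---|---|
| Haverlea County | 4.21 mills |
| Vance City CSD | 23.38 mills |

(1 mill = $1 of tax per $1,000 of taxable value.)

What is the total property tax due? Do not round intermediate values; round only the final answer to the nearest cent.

Assessed value = $308,900 × 0.73 = $225,497
Taxable value = $225,497 − $86,000 = $139,497
Haverlea County: $139,497 × 0.00421 = $587.28237
Vance City CSD: $139,497 × 0.02338 = $3,261.43986
Total = $587.28237 + $3,261.43986 = $3,848.72223

$3,848.72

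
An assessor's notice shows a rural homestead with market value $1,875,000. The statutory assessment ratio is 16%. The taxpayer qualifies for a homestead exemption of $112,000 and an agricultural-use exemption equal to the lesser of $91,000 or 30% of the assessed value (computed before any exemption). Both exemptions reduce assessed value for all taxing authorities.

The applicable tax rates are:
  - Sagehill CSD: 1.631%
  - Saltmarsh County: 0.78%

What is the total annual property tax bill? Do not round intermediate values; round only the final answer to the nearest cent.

Assessed value = $1,875,000 × 0.16 = $300,000
Agricultural-use exemption = min($91,000, 30% × $300,000) = min($91,000, $90,000) = $90,000 (percentage binds)
Taxable value = $300,000 − $112,000 − $90,000 = $98,000
Sagehill CSD: $98,000 × 0.01631 = $1,598.38
Saltmarsh County: $98,000 × 0.0078 = $764.4
Total = $2,362.78

$2,362.78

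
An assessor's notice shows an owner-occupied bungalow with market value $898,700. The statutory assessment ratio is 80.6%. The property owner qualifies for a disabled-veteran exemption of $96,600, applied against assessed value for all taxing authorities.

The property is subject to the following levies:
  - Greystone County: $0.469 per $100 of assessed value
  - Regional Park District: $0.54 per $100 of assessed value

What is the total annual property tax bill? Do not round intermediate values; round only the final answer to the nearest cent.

Assessed value = $898,700 × 0.806 = $724,352.2
Taxable value = $724,352.2 − $96,600 = $627,752.2
Greystone County: $627,752.2 × 0.00469 = $2,944.157818
Regional Park District: $627,752.2 × 0.0054 = $3,389.86188
Total = $2,944.157818 + $3,389.86188 = $6,334.019698

$6,334.02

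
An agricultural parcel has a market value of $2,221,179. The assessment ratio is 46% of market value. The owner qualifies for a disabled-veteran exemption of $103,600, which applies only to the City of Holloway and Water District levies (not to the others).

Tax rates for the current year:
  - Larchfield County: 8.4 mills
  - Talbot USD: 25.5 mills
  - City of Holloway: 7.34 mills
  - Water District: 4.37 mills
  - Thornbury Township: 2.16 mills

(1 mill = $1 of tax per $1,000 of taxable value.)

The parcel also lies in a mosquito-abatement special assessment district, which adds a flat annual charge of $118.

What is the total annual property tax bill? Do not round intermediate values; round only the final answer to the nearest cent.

$47,713.48

Assessed value = $2,221,179 × 0.46 = $1,021,742.34
Larchfield County: $1,021,742.34 × 0.0084 = $8,582.635656
Talbot USD: $1,021,742.34 × 0.0255 = $26,054.42967
City of Holloway: ($1,021,742.34 − $103,600) × 0.00734 = $918,142.34 × 0.00734 = $6,739.1647756
Water District: ($1,021,742.34 − $103,600) × 0.00437 = $918,142.34 × 0.00437 = $4,012.2820258
Thornbury Township: $1,021,742.34 × 0.00216 = $2,206.9634544
Levies subtotal = $47,595.4755818
Total = $47,595.4755818 + $118 = $47,713.4755818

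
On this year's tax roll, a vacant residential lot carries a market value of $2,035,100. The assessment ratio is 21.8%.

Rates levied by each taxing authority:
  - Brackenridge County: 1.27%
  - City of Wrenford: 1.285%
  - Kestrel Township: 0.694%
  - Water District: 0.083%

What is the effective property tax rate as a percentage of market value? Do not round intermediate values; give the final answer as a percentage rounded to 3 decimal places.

0.726%

Assessed value = $2,035,100 × 0.218 = $443,651.8
Brackenridge County: $443,651.8 × 0.0127 = $5,634.37786
City of Wrenford: $443,651.8 × 0.01285 = $5,700.92563
Kestrel Township: $443,651.8 × 0.00694 = $3,078.943492
Water District: $443,651.8 × 0.00083 = $368.230994
Total tax = $14,782.477976
Effective rate = $14,782.477976 ÷ $2,035,100 = 0.726% of market value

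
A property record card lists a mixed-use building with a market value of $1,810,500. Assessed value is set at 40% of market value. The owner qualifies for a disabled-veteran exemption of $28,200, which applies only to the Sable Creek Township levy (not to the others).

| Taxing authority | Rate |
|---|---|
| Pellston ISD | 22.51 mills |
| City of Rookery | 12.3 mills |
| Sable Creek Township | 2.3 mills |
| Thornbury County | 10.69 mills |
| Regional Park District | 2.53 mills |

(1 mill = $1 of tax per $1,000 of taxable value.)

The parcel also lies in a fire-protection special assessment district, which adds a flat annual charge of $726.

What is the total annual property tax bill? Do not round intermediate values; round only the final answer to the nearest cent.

$37,110.13

Assessed value = $1,810,500 × 0.4 = $724,200
Pellston ISD: $724,200 × 0.02251 = $16,301.742
City of Rookery: $724,200 × 0.0123 = $8,907.66
Sable Creek Township: ($724,200 − $28,200) × 0.0023 = $696,000 × 0.0023 = $1,600.8
Thornbury County: $724,200 × 0.01069 = $7,741.698
Regional Park District: $724,200 × 0.00253 = $1,832.226
Levies subtotal = $36,384.126
Total = $36,384.126 + $726 = $37,110.126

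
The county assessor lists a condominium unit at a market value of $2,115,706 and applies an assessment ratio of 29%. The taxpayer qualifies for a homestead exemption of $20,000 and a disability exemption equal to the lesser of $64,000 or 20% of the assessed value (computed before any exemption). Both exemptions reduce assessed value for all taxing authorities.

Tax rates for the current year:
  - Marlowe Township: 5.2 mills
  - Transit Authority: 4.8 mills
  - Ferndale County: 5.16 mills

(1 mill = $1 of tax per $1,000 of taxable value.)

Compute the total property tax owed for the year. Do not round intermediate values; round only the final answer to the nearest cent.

Assessed value = $2,115,706 × 0.29 = $613,554.74
Disability exemption = min($64,000, 20% × $613,554.74) = min($64,000, $122,710.948) = $64,000 (dollar cap binds)
Taxable value = $613,554.74 − $20,000 − $64,000 = $529,554.74
Marlowe Township: $529,554.74 × 0.0052 = $2,753.684648
Transit Authority: $529,554.74 × 0.0048 = $2,541.862752
Ferndale County: $529,554.74 × 0.00516 = $2,732.5024584
Total = $8,028.0498584

$8,028.05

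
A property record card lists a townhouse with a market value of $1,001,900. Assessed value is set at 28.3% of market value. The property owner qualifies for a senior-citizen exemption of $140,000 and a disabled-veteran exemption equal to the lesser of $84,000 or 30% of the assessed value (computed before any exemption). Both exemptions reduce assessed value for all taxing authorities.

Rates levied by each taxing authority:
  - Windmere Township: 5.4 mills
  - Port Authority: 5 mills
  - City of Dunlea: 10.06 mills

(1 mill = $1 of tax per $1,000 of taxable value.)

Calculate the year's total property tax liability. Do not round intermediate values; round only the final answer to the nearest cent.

$1,218.14

Assessed value = $1,001,900 × 0.283 = $283,537.7
Disabled-veteran exemption = min($84,000, 30% × $283,537.7) = min($84,000, $85,061.31) = $84,000 (dollar cap binds)
Taxable value = $283,537.7 − $140,000 − $84,000 = $59,537.7
Windmere Township: $59,537.7 × 0.0054 = $321.50358
Port Authority: $59,537.7 × 0.005 = $297.6885
City of Dunlea: $59,537.7 × 0.01006 = $598.949262
Total = $1,218.141342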